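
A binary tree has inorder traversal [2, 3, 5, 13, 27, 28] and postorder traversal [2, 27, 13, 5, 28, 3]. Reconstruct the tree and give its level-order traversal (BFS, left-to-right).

Inorder:   [2, 3, 5, 13, 27, 28]
Postorder: [2, 27, 13, 5, 28, 3]
Algorithm: postorder visits root last, so walk postorder right-to-left;
each value is the root of the current inorder slice — split it at that
value, recurse on the right subtree first, then the left.
Recursive splits:
  root=3; inorder splits into left=[2], right=[5, 13, 27, 28]
  root=28; inorder splits into left=[5, 13, 27], right=[]
  root=5; inorder splits into left=[], right=[13, 27]
  root=13; inorder splits into left=[], right=[27]
  root=27; inorder splits into left=[], right=[]
  root=2; inorder splits into left=[], right=[]
Reconstructed level-order: [3, 2, 28, 5, 13, 27]


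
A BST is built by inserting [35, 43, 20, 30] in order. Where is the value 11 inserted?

Starting tree (level order): [35, 20, 43, None, 30]
Insertion path: 35 -> 20
Result: insert 11 as left child of 20
Final tree (level order): [35, 20, 43, 11, 30]


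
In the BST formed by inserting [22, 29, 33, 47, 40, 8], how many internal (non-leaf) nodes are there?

Tree built from: [22, 29, 33, 47, 40, 8]
Tree (level-order array): [22, 8, 29, None, None, None, 33, None, 47, 40]
Rule: An internal node has at least one child.
Per-node child counts:
  node 22: 2 child(ren)
  node 8: 0 child(ren)
  node 29: 1 child(ren)
  node 33: 1 child(ren)
  node 47: 1 child(ren)
  node 40: 0 child(ren)
Matching nodes: [22, 29, 33, 47]
Count of internal (non-leaf) nodes: 4


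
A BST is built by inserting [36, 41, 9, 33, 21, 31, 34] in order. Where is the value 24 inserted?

Starting tree (level order): [36, 9, 41, None, 33, None, None, 21, 34, None, 31]
Insertion path: 36 -> 9 -> 33 -> 21 -> 31
Result: insert 24 as left child of 31
Final tree (level order): [36, 9, 41, None, 33, None, None, 21, 34, None, 31, None, None, 24]


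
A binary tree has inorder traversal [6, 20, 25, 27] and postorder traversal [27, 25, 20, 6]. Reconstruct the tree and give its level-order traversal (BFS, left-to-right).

Inorder:   [6, 20, 25, 27]
Postorder: [27, 25, 20, 6]
Algorithm: postorder visits root last, so walk postorder right-to-left;
each value is the root of the current inorder slice — split it at that
value, recurse on the right subtree first, then the left.
Recursive splits:
  root=6; inorder splits into left=[], right=[20, 25, 27]
  root=20; inorder splits into left=[], right=[25, 27]
  root=25; inorder splits into left=[], right=[27]
  root=27; inorder splits into left=[], right=[]
Reconstructed level-order: [6, 20, 25, 27]


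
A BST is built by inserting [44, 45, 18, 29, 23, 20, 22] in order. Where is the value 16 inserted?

Starting tree (level order): [44, 18, 45, None, 29, None, None, 23, None, 20, None, None, 22]
Insertion path: 44 -> 18
Result: insert 16 as left child of 18
Final tree (level order): [44, 18, 45, 16, 29, None, None, None, None, 23, None, 20, None, None, 22]


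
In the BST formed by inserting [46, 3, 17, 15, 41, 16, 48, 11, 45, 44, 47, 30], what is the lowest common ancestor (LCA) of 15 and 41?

Tree insertion order: [46, 3, 17, 15, 41, 16, 48, 11, 45, 44, 47, 30]
Tree (level-order array): [46, 3, 48, None, 17, 47, None, 15, 41, None, None, 11, 16, 30, 45, None, None, None, None, None, None, 44]
In a BST, the LCA of p=15, q=41 is the first node v on the
root-to-leaf path with p <= v <= q (go left if both < v, right if both > v).
Walk from root:
  at 46: both 15 and 41 < 46, go left
  at 3: both 15 and 41 > 3, go right
  at 17: 15 <= 17 <= 41, this is the LCA
LCA = 17


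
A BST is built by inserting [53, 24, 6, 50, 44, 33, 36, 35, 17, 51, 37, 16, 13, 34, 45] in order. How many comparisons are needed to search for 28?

Search path for 28: 53 -> 24 -> 50 -> 44 -> 33
Found: False
Comparisons: 5


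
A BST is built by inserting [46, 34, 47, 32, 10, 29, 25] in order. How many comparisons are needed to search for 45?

Search path for 45: 46 -> 34
Found: False
Comparisons: 2


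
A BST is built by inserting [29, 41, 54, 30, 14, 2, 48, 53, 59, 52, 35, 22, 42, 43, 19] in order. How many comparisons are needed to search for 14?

Search path for 14: 29 -> 14
Found: True
Comparisons: 2


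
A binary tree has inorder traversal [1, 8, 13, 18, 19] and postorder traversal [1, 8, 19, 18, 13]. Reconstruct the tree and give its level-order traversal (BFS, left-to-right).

Inorder:   [1, 8, 13, 18, 19]
Postorder: [1, 8, 19, 18, 13]
Algorithm: postorder visits root last, so walk postorder right-to-left;
each value is the root of the current inorder slice — split it at that
value, recurse on the right subtree first, then the left.
Recursive splits:
  root=13; inorder splits into left=[1, 8], right=[18, 19]
  root=18; inorder splits into left=[], right=[19]
  root=19; inorder splits into left=[], right=[]
  root=8; inorder splits into left=[1], right=[]
  root=1; inorder splits into left=[], right=[]
Reconstructed level-order: [13, 8, 18, 1, 19]


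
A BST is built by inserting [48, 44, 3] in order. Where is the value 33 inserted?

Starting tree (level order): [48, 44, None, 3]
Insertion path: 48 -> 44 -> 3
Result: insert 33 as right child of 3
Final tree (level order): [48, 44, None, 3, None, None, 33]


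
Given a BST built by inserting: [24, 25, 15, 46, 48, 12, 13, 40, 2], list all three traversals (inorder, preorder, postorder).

Tree insertion order: [24, 25, 15, 46, 48, 12, 13, 40, 2]
Tree (level-order array): [24, 15, 25, 12, None, None, 46, 2, 13, 40, 48]
Inorder (L, root, R): [2, 12, 13, 15, 24, 25, 40, 46, 48]
Preorder (root, L, R): [24, 15, 12, 2, 13, 25, 46, 40, 48]
Postorder (L, R, root): [2, 13, 12, 15, 40, 48, 46, 25, 24]


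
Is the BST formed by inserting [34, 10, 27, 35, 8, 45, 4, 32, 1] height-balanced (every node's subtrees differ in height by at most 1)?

Tree (level-order array): [34, 10, 35, 8, 27, None, 45, 4, None, None, 32, None, None, 1]
Definition: a tree is height-balanced if, at every node, |h(left) - h(right)| <= 1 (empty subtree has height -1).
Bottom-up per-node check:
  node 1: h_left=-1, h_right=-1, diff=0 [OK], height=0
  node 4: h_left=0, h_right=-1, diff=1 [OK], height=1
  node 8: h_left=1, h_right=-1, diff=2 [FAIL (|1--1|=2 > 1)], height=2
  node 32: h_left=-1, h_right=-1, diff=0 [OK], height=0
  node 27: h_left=-1, h_right=0, diff=1 [OK], height=1
  node 10: h_left=2, h_right=1, diff=1 [OK], height=3
  node 45: h_left=-1, h_right=-1, diff=0 [OK], height=0
  node 35: h_left=-1, h_right=0, diff=1 [OK], height=1
  node 34: h_left=3, h_right=1, diff=2 [FAIL (|3-1|=2 > 1)], height=4
Node 8 violates the condition: |1 - -1| = 2 > 1.
Result: Not balanced


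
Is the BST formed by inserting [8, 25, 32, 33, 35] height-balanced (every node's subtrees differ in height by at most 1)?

Tree (level-order array): [8, None, 25, None, 32, None, 33, None, 35]
Definition: a tree is height-balanced if, at every node, |h(left) - h(right)| <= 1 (empty subtree has height -1).
Bottom-up per-node check:
  node 35: h_left=-1, h_right=-1, diff=0 [OK], height=0
  node 33: h_left=-1, h_right=0, diff=1 [OK], height=1
  node 32: h_left=-1, h_right=1, diff=2 [FAIL (|-1-1|=2 > 1)], height=2
  node 25: h_left=-1, h_right=2, diff=3 [FAIL (|-1-2|=3 > 1)], height=3
  node 8: h_left=-1, h_right=3, diff=4 [FAIL (|-1-3|=4 > 1)], height=4
Node 32 violates the condition: |-1 - 1| = 2 > 1.
Result: Not balanced


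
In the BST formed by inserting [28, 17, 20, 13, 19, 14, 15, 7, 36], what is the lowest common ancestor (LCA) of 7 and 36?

Tree insertion order: [28, 17, 20, 13, 19, 14, 15, 7, 36]
Tree (level-order array): [28, 17, 36, 13, 20, None, None, 7, 14, 19, None, None, None, None, 15]
In a BST, the LCA of p=7, q=36 is the first node v on the
root-to-leaf path with p <= v <= q (go left if both < v, right if both > v).
Walk from root:
  at 28: 7 <= 28 <= 36, this is the LCA
LCA = 28


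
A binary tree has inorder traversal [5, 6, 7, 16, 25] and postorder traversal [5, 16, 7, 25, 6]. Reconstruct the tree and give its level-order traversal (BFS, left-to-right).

Inorder:   [5, 6, 7, 16, 25]
Postorder: [5, 16, 7, 25, 6]
Algorithm: postorder visits root last, so walk postorder right-to-left;
each value is the root of the current inorder slice — split it at that
value, recurse on the right subtree first, then the left.
Recursive splits:
  root=6; inorder splits into left=[5], right=[7, 16, 25]
  root=25; inorder splits into left=[7, 16], right=[]
  root=7; inorder splits into left=[], right=[16]
  root=16; inorder splits into left=[], right=[]
  root=5; inorder splits into left=[], right=[]
Reconstructed level-order: [6, 5, 25, 7, 16]


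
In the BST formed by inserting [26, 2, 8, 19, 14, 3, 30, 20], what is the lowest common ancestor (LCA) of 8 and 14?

Tree insertion order: [26, 2, 8, 19, 14, 3, 30, 20]
Tree (level-order array): [26, 2, 30, None, 8, None, None, 3, 19, None, None, 14, 20]
In a BST, the LCA of p=8, q=14 is the first node v on the
root-to-leaf path with p <= v <= q (go left if both < v, right if both > v).
Walk from root:
  at 26: both 8 and 14 < 26, go left
  at 2: both 8 and 14 > 2, go right
  at 8: 8 <= 8 <= 14, this is the LCA
LCA = 8


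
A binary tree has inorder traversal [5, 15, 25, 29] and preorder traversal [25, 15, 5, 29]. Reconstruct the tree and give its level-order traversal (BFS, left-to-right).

Inorder:  [5, 15, 25, 29]
Preorder: [25, 15, 5, 29]
Algorithm: preorder visits root first, so consume preorder in order;
for each root, split the current inorder slice at that value into
left-subtree inorder and right-subtree inorder, then recurse.
Recursive splits:
  root=25; inorder splits into left=[5, 15], right=[29]
  root=15; inorder splits into left=[5], right=[]
  root=5; inorder splits into left=[], right=[]
  root=29; inorder splits into left=[], right=[]
Reconstructed level-order: [25, 15, 29, 5]


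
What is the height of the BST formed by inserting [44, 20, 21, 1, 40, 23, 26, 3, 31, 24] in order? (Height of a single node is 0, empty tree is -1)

Insertion order: [44, 20, 21, 1, 40, 23, 26, 3, 31, 24]
Tree (level-order array): [44, 20, None, 1, 21, None, 3, None, 40, None, None, 23, None, None, 26, 24, 31]
Compute height bottom-up (empty subtree = -1):
  height(3) = 1 + max(-1, -1) = 0
  height(1) = 1 + max(-1, 0) = 1
  height(24) = 1 + max(-1, -1) = 0
  height(31) = 1 + max(-1, -1) = 0
  height(26) = 1 + max(0, 0) = 1
  height(23) = 1 + max(-1, 1) = 2
  height(40) = 1 + max(2, -1) = 3
  height(21) = 1 + max(-1, 3) = 4
  height(20) = 1 + max(1, 4) = 5
  height(44) = 1 + max(5, -1) = 6
Height = 6


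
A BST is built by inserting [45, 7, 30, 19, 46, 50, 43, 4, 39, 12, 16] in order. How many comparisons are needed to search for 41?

Search path for 41: 45 -> 7 -> 30 -> 43 -> 39
Found: False
Comparisons: 5


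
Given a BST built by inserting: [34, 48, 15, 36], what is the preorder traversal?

Tree insertion order: [34, 48, 15, 36]
Tree (level-order array): [34, 15, 48, None, None, 36]
Preorder traversal: [34, 15, 48, 36]


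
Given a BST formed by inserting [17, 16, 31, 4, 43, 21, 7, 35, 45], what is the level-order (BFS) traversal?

Tree insertion order: [17, 16, 31, 4, 43, 21, 7, 35, 45]
Tree (level-order array): [17, 16, 31, 4, None, 21, 43, None, 7, None, None, 35, 45]
BFS from the root, enqueuing left then right child of each popped node:
  queue [17] -> pop 17, enqueue [16, 31], visited so far: [17]
  queue [16, 31] -> pop 16, enqueue [4], visited so far: [17, 16]
  queue [31, 4] -> pop 31, enqueue [21, 43], visited so far: [17, 16, 31]
  queue [4, 21, 43] -> pop 4, enqueue [7], visited so far: [17, 16, 31, 4]
  queue [21, 43, 7] -> pop 21, enqueue [none], visited so far: [17, 16, 31, 4, 21]
  queue [43, 7] -> pop 43, enqueue [35, 45], visited so far: [17, 16, 31, 4, 21, 43]
  queue [7, 35, 45] -> pop 7, enqueue [none], visited so far: [17, 16, 31, 4, 21, 43, 7]
  queue [35, 45] -> pop 35, enqueue [none], visited so far: [17, 16, 31, 4, 21, 43, 7, 35]
  queue [45] -> pop 45, enqueue [none], visited so far: [17, 16, 31, 4, 21, 43, 7, 35, 45]
Result: [17, 16, 31, 4, 21, 43, 7, 35, 45]


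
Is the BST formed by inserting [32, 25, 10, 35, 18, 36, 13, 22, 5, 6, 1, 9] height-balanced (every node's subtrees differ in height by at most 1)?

Tree (level-order array): [32, 25, 35, 10, None, None, 36, 5, 18, None, None, 1, 6, 13, 22, None, None, None, 9]
Definition: a tree is height-balanced if, at every node, |h(left) - h(right)| <= 1 (empty subtree has height -1).
Bottom-up per-node check:
  node 1: h_left=-1, h_right=-1, diff=0 [OK], height=0
  node 9: h_left=-1, h_right=-1, diff=0 [OK], height=0
  node 6: h_left=-1, h_right=0, diff=1 [OK], height=1
  node 5: h_left=0, h_right=1, diff=1 [OK], height=2
  node 13: h_left=-1, h_right=-1, diff=0 [OK], height=0
  node 22: h_left=-1, h_right=-1, diff=0 [OK], height=0
  node 18: h_left=0, h_right=0, diff=0 [OK], height=1
  node 10: h_left=2, h_right=1, diff=1 [OK], height=3
  node 25: h_left=3, h_right=-1, diff=4 [FAIL (|3--1|=4 > 1)], height=4
  node 36: h_left=-1, h_right=-1, diff=0 [OK], height=0
  node 35: h_left=-1, h_right=0, diff=1 [OK], height=1
  node 32: h_left=4, h_right=1, diff=3 [FAIL (|4-1|=3 > 1)], height=5
Node 25 violates the condition: |3 - -1| = 4 > 1.
Result: Not balanced


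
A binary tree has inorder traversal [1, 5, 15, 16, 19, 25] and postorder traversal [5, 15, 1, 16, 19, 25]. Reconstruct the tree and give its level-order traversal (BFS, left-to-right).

Inorder:   [1, 5, 15, 16, 19, 25]
Postorder: [5, 15, 1, 16, 19, 25]
Algorithm: postorder visits root last, so walk postorder right-to-left;
each value is the root of the current inorder slice — split it at that
value, recurse on the right subtree first, then the left.
Recursive splits:
  root=25; inorder splits into left=[1, 5, 15, 16, 19], right=[]
  root=19; inorder splits into left=[1, 5, 15, 16], right=[]
  root=16; inorder splits into left=[1, 5, 15], right=[]
  root=1; inorder splits into left=[], right=[5, 15]
  root=15; inorder splits into left=[5], right=[]
  root=5; inorder splits into left=[], right=[]
Reconstructed level-order: [25, 19, 16, 1, 15, 5]


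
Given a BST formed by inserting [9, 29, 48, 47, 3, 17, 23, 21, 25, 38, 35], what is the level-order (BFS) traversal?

Tree insertion order: [9, 29, 48, 47, 3, 17, 23, 21, 25, 38, 35]
Tree (level-order array): [9, 3, 29, None, None, 17, 48, None, 23, 47, None, 21, 25, 38, None, None, None, None, None, 35]
BFS from the root, enqueuing left then right child of each popped node:
  queue [9] -> pop 9, enqueue [3, 29], visited so far: [9]
  queue [3, 29] -> pop 3, enqueue [none], visited so far: [9, 3]
  queue [29] -> pop 29, enqueue [17, 48], visited so far: [9, 3, 29]
  queue [17, 48] -> pop 17, enqueue [23], visited so far: [9, 3, 29, 17]
  queue [48, 23] -> pop 48, enqueue [47], visited so far: [9, 3, 29, 17, 48]
  queue [23, 47] -> pop 23, enqueue [21, 25], visited so far: [9, 3, 29, 17, 48, 23]
  queue [47, 21, 25] -> pop 47, enqueue [38], visited so far: [9, 3, 29, 17, 48, 23, 47]
  queue [21, 25, 38] -> pop 21, enqueue [none], visited so far: [9, 3, 29, 17, 48, 23, 47, 21]
  queue [25, 38] -> pop 25, enqueue [none], visited so far: [9, 3, 29, 17, 48, 23, 47, 21, 25]
  queue [38] -> pop 38, enqueue [35], visited so far: [9, 3, 29, 17, 48, 23, 47, 21, 25, 38]
  queue [35] -> pop 35, enqueue [none], visited so far: [9, 3, 29, 17, 48, 23, 47, 21, 25, 38, 35]
Result: [9, 3, 29, 17, 48, 23, 47, 21, 25, 38, 35]


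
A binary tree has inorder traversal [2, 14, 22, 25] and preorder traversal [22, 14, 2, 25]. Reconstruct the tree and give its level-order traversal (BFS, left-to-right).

Inorder:  [2, 14, 22, 25]
Preorder: [22, 14, 2, 25]
Algorithm: preorder visits root first, so consume preorder in order;
for each root, split the current inorder slice at that value into
left-subtree inorder and right-subtree inorder, then recurse.
Recursive splits:
  root=22; inorder splits into left=[2, 14], right=[25]
  root=14; inorder splits into left=[2], right=[]
  root=2; inorder splits into left=[], right=[]
  root=25; inorder splits into left=[], right=[]
Reconstructed level-order: [22, 14, 25, 2]


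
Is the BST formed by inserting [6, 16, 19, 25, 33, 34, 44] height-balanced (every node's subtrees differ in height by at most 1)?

Tree (level-order array): [6, None, 16, None, 19, None, 25, None, 33, None, 34, None, 44]
Definition: a tree is height-balanced if, at every node, |h(left) - h(right)| <= 1 (empty subtree has height -1).
Bottom-up per-node check:
  node 44: h_left=-1, h_right=-1, diff=0 [OK], height=0
  node 34: h_left=-1, h_right=0, diff=1 [OK], height=1
  node 33: h_left=-1, h_right=1, diff=2 [FAIL (|-1-1|=2 > 1)], height=2
  node 25: h_left=-1, h_right=2, diff=3 [FAIL (|-1-2|=3 > 1)], height=3
  node 19: h_left=-1, h_right=3, diff=4 [FAIL (|-1-3|=4 > 1)], height=4
  node 16: h_left=-1, h_right=4, diff=5 [FAIL (|-1-4|=5 > 1)], height=5
  node 6: h_left=-1, h_right=5, diff=6 [FAIL (|-1-5|=6 > 1)], height=6
Node 33 violates the condition: |-1 - 1| = 2 > 1.
Result: Not balanced


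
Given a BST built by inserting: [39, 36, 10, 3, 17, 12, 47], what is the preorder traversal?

Tree insertion order: [39, 36, 10, 3, 17, 12, 47]
Tree (level-order array): [39, 36, 47, 10, None, None, None, 3, 17, None, None, 12]
Preorder traversal: [39, 36, 10, 3, 17, 12, 47]


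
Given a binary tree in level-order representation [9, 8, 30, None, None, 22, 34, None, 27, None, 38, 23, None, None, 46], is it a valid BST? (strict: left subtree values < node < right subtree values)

Level-order array: [9, 8, 30, None, None, 22, 34, None, 27, None, 38, 23, None, None, 46]
Validate using subtree bounds (lo, hi): at each node, require lo < value < hi,
then recurse left with hi=value and right with lo=value.
Preorder trace (stopping at first violation):
  at node 9 with bounds (-inf, +inf): OK
  at node 8 with bounds (-inf, 9): OK
  at node 30 with bounds (9, +inf): OK
  at node 22 with bounds (9, 30): OK
  at node 27 with bounds (22, 30): OK
  at node 23 with bounds (22, 27): OK
  at node 34 with bounds (30, +inf): OK
  at node 38 with bounds (34, +inf): OK
  at node 46 with bounds (38, +inf): OK
No violation found at any node.
Result: Valid BST


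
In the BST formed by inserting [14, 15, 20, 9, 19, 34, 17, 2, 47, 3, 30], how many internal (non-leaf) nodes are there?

Tree built from: [14, 15, 20, 9, 19, 34, 17, 2, 47, 3, 30]
Tree (level-order array): [14, 9, 15, 2, None, None, 20, None, 3, 19, 34, None, None, 17, None, 30, 47]
Rule: An internal node has at least one child.
Per-node child counts:
  node 14: 2 child(ren)
  node 9: 1 child(ren)
  node 2: 1 child(ren)
  node 3: 0 child(ren)
  node 15: 1 child(ren)
  node 20: 2 child(ren)
  node 19: 1 child(ren)
  node 17: 0 child(ren)
  node 34: 2 child(ren)
  node 30: 0 child(ren)
  node 47: 0 child(ren)
Matching nodes: [14, 9, 2, 15, 20, 19, 34]
Count of internal (non-leaf) nodes: 7


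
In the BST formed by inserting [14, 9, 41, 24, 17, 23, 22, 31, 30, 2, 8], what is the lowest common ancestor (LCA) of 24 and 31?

Tree insertion order: [14, 9, 41, 24, 17, 23, 22, 31, 30, 2, 8]
Tree (level-order array): [14, 9, 41, 2, None, 24, None, None, 8, 17, 31, None, None, None, 23, 30, None, 22]
In a BST, the LCA of p=24, q=31 is the first node v on the
root-to-leaf path with p <= v <= q (go left if both < v, right if both > v).
Walk from root:
  at 14: both 24 and 31 > 14, go right
  at 41: both 24 and 31 < 41, go left
  at 24: 24 <= 24 <= 31, this is the LCA
LCA = 24


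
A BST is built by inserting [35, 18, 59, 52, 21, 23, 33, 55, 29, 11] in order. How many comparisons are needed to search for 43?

Search path for 43: 35 -> 59 -> 52
Found: False
Comparisons: 3


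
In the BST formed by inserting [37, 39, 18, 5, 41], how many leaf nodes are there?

Tree built from: [37, 39, 18, 5, 41]
Tree (level-order array): [37, 18, 39, 5, None, None, 41]
Rule: A leaf has 0 children.
Per-node child counts:
  node 37: 2 child(ren)
  node 18: 1 child(ren)
  node 5: 0 child(ren)
  node 39: 1 child(ren)
  node 41: 0 child(ren)
Matching nodes: [5, 41]
Count of leaf nodes: 2


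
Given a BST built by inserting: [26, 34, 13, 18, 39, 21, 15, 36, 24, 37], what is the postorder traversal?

Tree insertion order: [26, 34, 13, 18, 39, 21, 15, 36, 24, 37]
Tree (level-order array): [26, 13, 34, None, 18, None, 39, 15, 21, 36, None, None, None, None, 24, None, 37]
Postorder traversal: [15, 24, 21, 18, 13, 37, 36, 39, 34, 26]


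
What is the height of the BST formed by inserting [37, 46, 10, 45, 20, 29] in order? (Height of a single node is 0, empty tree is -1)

Insertion order: [37, 46, 10, 45, 20, 29]
Tree (level-order array): [37, 10, 46, None, 20, 45, None, None, 29]
Compute height bottom-up (empty subtree = -1):
  height(29) = 1 + max(-1, -1) = 0
  height(20) = 1 + max(-1, 0) = 1
  height(10) = 1 + max(-1, 1) = 2
  height(45) = 1 + max(-1, -1) = 0
  height(46) = 1 + max(0, -1) = 1
  height(37) = 1 + max(2, 1) = 3
Height = 3


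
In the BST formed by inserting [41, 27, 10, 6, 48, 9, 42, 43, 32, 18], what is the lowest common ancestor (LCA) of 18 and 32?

Tree insertion order: [41, 27, 10, 6, 48, 9, 42, 43, 32, 18]
Tree (level-order array): [41, 27, 48, 10, 32, 42, None, 6, 18, None, None, None, 43, None, 9]
In a BST, the LCA of p=18, q=32 is the first node v on the
root-to-leaf path with p <= v <= q (go left if both < v, right if both > v).
Walk from root:
  at 41: both 18 and 32 < 41, go left
  at 27: 18 <= 27 <= 32, this is the LCA
LCA = 27


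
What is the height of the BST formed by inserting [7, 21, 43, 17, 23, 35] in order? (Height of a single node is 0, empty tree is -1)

Insertion order: [7, 21, 43, 17, 23, 35]
Tree (level-order array): [7, None, 21, 17, 43, None, None, 23, None, None, 35]
Compute height bottom-up (empty subtree = -1):
  height(17) = 1 + max(-1, -1) = 0
  height(35) = 1 + max(-1, -1) = 0
  height(23) = 1 + max(-1, 0) = 1
  height(43) = 1 + max(1, -1) = 2
  height(21) = 1 + max(0, 2) = 3
  height(7) = 1 + max(-1, 3) = 4
Height = 4


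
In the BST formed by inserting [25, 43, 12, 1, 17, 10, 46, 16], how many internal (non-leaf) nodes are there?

Tree built from: [25, 43, 12, 1, 17, 10, 46, 16]
Tree (level-order array): [25, 12, 43, 1, 17, None, 46, None, 10, 16]
Rule: An internal node has at least one child.
Per-node child counts:
  node 25: 2 child(ren)
  node 12: 2 child(ren)
  node 1: 1 child(ren)
  node 10: 0 child(ren)
  node 17: 1 child(ren)
  node 16: 0 child(ren)
  node 43: 1 child(ren)
  node 46: 0 child(ren)
Matching nodes: [25, 12, 1, 17, 43]
Count of internal (non-leaf) nodes: 5


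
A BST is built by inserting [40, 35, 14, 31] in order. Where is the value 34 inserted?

Starting tree (level order): [40, 35, None, 14, None, None, 31]
Insertion path: 40 -> 35 -> 14 -> 31
Result: insert 34 as right child of 31
Final tree (level order): [40, 35, None, 14, None, None, 31, None, 34]


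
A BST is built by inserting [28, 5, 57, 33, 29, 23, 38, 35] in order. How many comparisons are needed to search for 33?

Search path for 33: 28 -> 57 -> 33
Found: True
Comparisons: 3


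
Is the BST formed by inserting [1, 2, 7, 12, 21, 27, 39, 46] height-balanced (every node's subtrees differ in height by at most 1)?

Tree (level-order array): [1, None, 2, None, 7, None, 12, None, 21, None, 27, None, 39, None, 46]
Definition: a tree is height-balanced if, at every node, |h(left) - h(right)| <= 1 (empty subtree has height -1).
Bottom-up per-node check:
  node 46: h_left=-1, h_right=-1, diff=0 [OK], height=0
  node 39: h_left=-1, h_right=0, diff=1 [OK], height=1
  node 27: h_left=-1, h_right=1, diff=2 [FAIL (|-1-1|=2 > 1)], height=2
  node 21: h_left=-1, h_right=2, diff=3 [FAIL (|-1-2|=3 > 1)], height=3
  node 12: h_left=-1, h_right=3, diff=4 [FAIL (|-1-3|=4 > 1)], height=4
  node 7: h_left=-1, h_right=4, diff=5 [FAIL (|-1-4|=5 > 1)], height=5
  node 2: h_left=-1, h_right=5, diff=6 [FAIL (|-1-5|=6 > 1)], height=6
  node 1: h_left=-1, h_right=6, diff=7 [FAIL (|-1-6|=7 > 1)], height=7
Node 27 violates the condition: |-1 - 1| = 2 > 1.
Result: Not balanced


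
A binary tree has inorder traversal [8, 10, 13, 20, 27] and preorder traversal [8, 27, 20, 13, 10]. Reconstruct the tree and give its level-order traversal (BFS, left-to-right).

Inorder:  [8, 10, 13, 20, 27]
Preorder: [8, 27, 20, 13, 10]
Algorithm: preorder visits root first, so consume preorder in order;
for each root, split the current inorder slice at that value into
left-subtree inorder and right-subtree inorder, then recurse.
Recursive splits:
  root=8; inorder splits into left=[], right=[10, 13, 20, 27]
  root=27; inorder splits into left=[10, 13, 20], right=[]
  root=20; inorder splits into left=[10, 13], right=[]
  root=13; inorder splits into left=[10], right=[]
  root=10; inorder splits into left=[], right=[]
Reconstructed level-order: [8, 27, 20, 13, 10]


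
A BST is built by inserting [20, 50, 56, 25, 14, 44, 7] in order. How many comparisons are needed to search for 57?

Search path for 57: 20 -> 50 -> 56
Found: False
Comparisons: 3


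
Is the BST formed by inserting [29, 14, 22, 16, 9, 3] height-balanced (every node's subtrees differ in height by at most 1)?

Tree (level-order array): [29, 14, None, 9, 22, 3, None, 16]
Definition: a tree is height-balanced if, at every node, |h(left) - h(right)| <= 1 (empty subtree has height -1).
Bottom-up per-node check:
  node 3: h_left=-1, h_right=-1, diff=0 [OK], height=0
  node 9: h_left=0, h_right=-1, diff=1 [OK], height=1
  node 16: h_left=-1, h_right=-1, diff=0 [OK], height=0
  node 22: h_left=0, h_right=-1, diff=1 [OK], height=1
  node 14: h_left=1, h_right=1, diff=0 [OK], height=2
  node 29: h_left=2, h_right=-1, diff=3 [FAIL (|2--1|=3 > 1)], height=3
Node 29 violates the condition: |2 - -1| = 3 > 1.
Result: Not balanced


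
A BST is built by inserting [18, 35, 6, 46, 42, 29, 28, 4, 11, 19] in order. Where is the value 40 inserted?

Starting tree (level order): [18, 6, 35, 4, 11, 29, 46, None, None, None, None, 28, None, 42, None, 19]
Insertion path: 18 -> 35 -> 46 -> 42
Result: insert 40 as left child of 42
Final tree (level order): [18, 6, 35, 4, 11, 29, 46, None, None, None, None, 28, None, 42, None, 19, None, 40]


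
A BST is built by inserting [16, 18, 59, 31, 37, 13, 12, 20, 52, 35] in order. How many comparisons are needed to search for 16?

Search path for 16: 16
Found: True
Comparisons: 1


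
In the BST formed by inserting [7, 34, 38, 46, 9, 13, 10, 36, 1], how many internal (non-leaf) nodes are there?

Tree built from: [7, 34, 38, 46, 9, 13, 10, 36, 1]
Tree (level-order array): [7, 1, 34, None, None, 9, 38, None, 13, 36, 46, 10]
Rule: An internal node has at least one child.
Per-node child counts:
  node 7: 2 child(ren)
  node 1: 0 child(ren)
  node 34: 2 child(ren)
  node 9: 1 child(ren)
  node 13: 1 child(ren)
  node 10: 0 child(ren)
  node 38: 2 child(ren)
  node 36: 0 child(ren)
  node 46: 0 child(ren)
Matching nodes: [7, 34, 9, 13, 38]
Count of internal (non-leaf) nodes: 5


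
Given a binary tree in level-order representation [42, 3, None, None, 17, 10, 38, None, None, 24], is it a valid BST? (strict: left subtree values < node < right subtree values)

Level-order array: [42, 3, None, None, 17, 10, 38, None, None, 24]
Validate using subtree bounds (lo, hi): at each node, require lo < value < hi,
then recurse left with hi=value and right with lo=value.
Preorder trace (stopping at first violation):
  at node 42 with bounds (-inf, +inf): OK
  at node 3 with bounds (-inf, 42): OK
  at node 17 with bounds (3, 42): OK
  at node 10 with bounds (3, 17): OK
  at node 38 with bounds (17, 42): OK
  at node 24 with bounds (17, 38): OK
No violation found at any node.
Result: Valid BST


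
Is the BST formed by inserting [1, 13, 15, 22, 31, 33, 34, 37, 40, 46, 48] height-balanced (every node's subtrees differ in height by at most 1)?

Tree (level-order array): [1, None, 13, None, 15, None, 22, None, 31, None, 33, None, 34, None, 37, None, 40, None, 46, None, 48]
Definition: a tree is height-balanced if, at every node, |h(left) - h(right)| <= 1 (empty subtree has height -1).
Bottom-up per-node check:
  node 48: h_left=-1, h_right=-1, diff=0 [OK], height=0
  node 46: h_left=-1, h_right=0, diff=1 [OK], height=1
  node 40: h_left=-1, h_right=1, diff=2 [FAIL (|-1-1|=2 > 1)], height=2
  node 37: h_left=-1, h_right=2, diff=3 [FAIL (|-1-2|=3 > 1)], height=3
  node 34: h_left=-1, h_right=3, diff=4 [FAIL (|-1-3|=4 > 1)], height=4
  node 33: h_left=-1, h_right=4, diff=5 [FAIL (|-1-4|=5 > 1)], height=5
  node 31: h_left=-1, h_right=5, diff=6 [FAIL (|-1-5|=6 > 1)], height=6
  node 22: h_left=-1, h_right=6, diff=7 [FAIL (|-1-6|=7 > 1)], height=7
  node 15: h_left=-1, h_right=7, diff=8 [FAIL (|-1-7|=8 > 1)], height=8
  node 13: h_left=-1, h_right=8, diff=9 [FAIL (|-1-8|=9 > 1)], height=9
  node 1: h_left=-1, h_right=9, diff=10 [FAIL (|-1-9|=10 > 1)], height=10
Node 40 violates the condition: |-1 - 1| = 2 > 1.
Result: Not balanced


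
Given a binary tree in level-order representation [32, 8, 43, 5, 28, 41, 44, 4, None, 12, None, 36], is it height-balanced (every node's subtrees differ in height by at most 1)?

Tree (level-order array): [32, 8, 43, 5, 28, 41, 44, 4, None, 12, None, 36]
Definition: a tree is height-balanced if, at every node, |h(left) - h(right)| <= 1 (empty subtree has height -1).
Bottom-up per-node check:
  node 4: h_left=-1, h_right=-1, diff=0 [OK], height=0
  node 5: h_left=0, h_right=-1, diff=1 [OK], height=1
  node 12: h_left=-1, h_right=-1, diff=0 [OK], height=0
  node 28: h_left=0, h_right=-1, diff=1 [OK], height=1
  node 8: h_left=1, h_right=1, diff=0 [OK], height=2
  node 36: h_left=-1, h_right=-1, diff=0 [OK], height=0
  node 41: h_left=0, h_right=-1, diff=1 [OK], height=1
  node 44: h_left=-1, h_right=-1, diff=0 [OK], height=0
  node 43: h_left=1, h_right=0, diff=1 [OK], height=2
  node 32: h_left=2, h_right=2, diff=0 [OK], height=3
All nodes satisfy the balance condition.
Result: Balanced


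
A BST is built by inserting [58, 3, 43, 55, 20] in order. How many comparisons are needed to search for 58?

Search path for 58: 58
Found: True
Comparisons: 1


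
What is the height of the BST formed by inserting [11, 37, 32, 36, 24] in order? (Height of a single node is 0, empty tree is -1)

Insertion order: [11, 37, 32, 36, 24]
Tree (level-order array): [11, None, 37, 32, None, 24, 36]
Compute height bottom-up (empty subtree = -1):
  height(24) = 1 + max(-1, -1) = 0
  height(36) = 1 + max(-1, -1) = 0
  height(32) = 1 + max(0, 0) = 1
  height(37) = 1 + max(1, -1) = 2
  height(11) = 1 + max(-1, 2) = 3
Height = 3


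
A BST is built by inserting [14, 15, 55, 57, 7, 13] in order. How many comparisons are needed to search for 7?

Search path for 7: 14 -> 7
Found: True
Comparisons: 2


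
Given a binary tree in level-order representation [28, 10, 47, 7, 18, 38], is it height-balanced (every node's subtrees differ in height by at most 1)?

Tree (level-order array): [28, 10, 47, 7, 18, 38]
Definition: a tree is height-balanced if, at every node, |h(left) - h(right)| <= 1 (empty subtree has height -1).
Bottom-up per-node check:
  node 7: h_left=-1, h_right=-1, diff=0 [OK], height=0
  node 18: h_left=-1, h_right=-1, diff=0 [OK], height=0
  node 10: h_left=0, h_right=0, diff=0 [OK], height=1
  node 38: h_left=-1, h_right=-1, diff=0 [OK], height=0
  node 47: h_left=0, h_right=-1, diff=1 [OK], height=1
  node 28: h_left=1, h_right=1, diff=0 [OK], height=2
All nodes satisfy the balance condition.
Result: Balanced


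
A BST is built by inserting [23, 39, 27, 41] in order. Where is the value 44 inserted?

Starting tree (level order): [23, None, 39, 27, 41]
Insertion path: 23 -> 39 -> 41
Result: insert 44 as right child of 41
Final tree (level order): [23, None, 39, 27, 41, None, None, None, 44]


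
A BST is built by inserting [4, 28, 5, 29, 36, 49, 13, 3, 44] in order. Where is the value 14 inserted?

Starting tree (level order): [4, 3, 28, None, None, 5, 29, None, 13, None, 36, None, None, None, 49, 44]
Insertion path: 4 -> 28 -> 5 -> 13
Result: insert 14 as right child of 13
Final tree (level order): [4, 3, 28, None, None, 5, 29, None, 13, None, 36, None, 14, None, 49, None, None, 44]


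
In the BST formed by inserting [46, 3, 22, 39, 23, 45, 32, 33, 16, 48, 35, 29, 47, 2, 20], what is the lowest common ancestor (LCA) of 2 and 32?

Tree insertion order: [46, 3, 22, 39, 23, 45, 32, 33, 16, 48, 35, 29, 47, 2, 20]
Tree (level-order array): [46, 3, 48, 2, 22, 47, None, None, None, 16, 39, None, None, None, 20, 23, 45, None, None, None, 32, None, None, 29, 33, None, None, None, 35]
In a BST, the LCA of p=2, q=32 is the first node v on the
root-to-leaf path with p <= v <= q (go left if both < v, right if both > v).
Walk from root:
  at 46: both 2 and 32 < 46, go left
  at 3: 2 <= 3 <= 32, this is the LCA
LCA = 3


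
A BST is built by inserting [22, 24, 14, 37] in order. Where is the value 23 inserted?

Starting tree (level order): [22, 14, 24, None, None, None, 37]
Insertion path: 22 -> 24
Result: insert 23 as left child of 24
Final tree (level order): [22, 14, 24, None, None, 23, 37]


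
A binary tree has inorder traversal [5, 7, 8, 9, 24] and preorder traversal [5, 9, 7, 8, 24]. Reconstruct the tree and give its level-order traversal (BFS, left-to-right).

Inorder:  [5, 7, 8, 9, 24]
Preorder: [5, 9, 7, 8, 24]
Algorithm: preorder visits root first, so consume preorder in order;
for each root, split the current inorder slice at that value into
left-subtree inorder and right-subtree inorder, then recurse.
Recursive splits:
  root=5; inorder splits into left=[], right=[7, 8, 9, 24]
  root=9; inorder splits into left=[7, 8], right=[24]
  root=7; inorder splits into left=[], right=[8]
  root=8; inorder splits into left=[], right=[]
  root=24; inorder splits into left=[], right=[]
Reconstructed level-order: [5, 9, 7, 24, 8]


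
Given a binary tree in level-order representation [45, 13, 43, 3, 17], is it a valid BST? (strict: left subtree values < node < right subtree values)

Level-order array: [45, 13, 43, 3, 17]
Validate using subtree bounds (lo, hi): at each node, require lo < value < hi,
then recurse left with hi=value and right with lo=value.
Preorder trace (stopping at first violation):
  at node 45 with bounds (-inf, +inf): OK
  at node 13 with bounds (-inf, 45): OK
  at node 3 with bounds (-inf, 13): OK
  at node 17 with bounds (13, 45): OK
  at node 43 with bounds (45, +inf): VIOLATION
Node 43 violates its bound: not (45 < 43 < +inf).
Result: Not a valid BST


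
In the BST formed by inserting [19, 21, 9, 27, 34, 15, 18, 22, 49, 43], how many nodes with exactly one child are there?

Tree built from: [19, 21, 9, 27, 34, 15, 18, 22, 49, 43]
Tree (level-order array): [19, 9, 21, None, 15, None, 27, None, 18, 22, 34, None, None, None, None, None, 49, 43]
Rule: These are nodes with exactly 1 non-null child.
Per-node child counts:
  node 19: 2 child(ren)
  node 9: 1 child(ren)
  node 15: 1 child(ren)
  node 18: 0 child(ren)
  node 21: 1 child(ren)
  node 27: 2 child(ren)
  node 22: 0 child(ren)
  node 34: 1 child(ren)
  node 49: 1 child(ren)
  node 43: 0 child(ren)
Matching nodes: [9, 15, 21, 34, 49]
Count of nodes with exactly one child: 5


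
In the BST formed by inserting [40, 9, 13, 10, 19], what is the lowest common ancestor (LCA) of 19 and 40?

Tree insertion order: [40, 9, 13, 10, 19]
Tree (level-order array): [40, 9, None, None, 13, 10, 19]
In a BST, the LCA of p=19, q=40 is the first node v on the
root-to-leaf path with p <= v <= q (go left if both < v, right if both > v).
Walk from root:
  at 40: 19 <= 40 <= 40, this is the LCA
LCA = 40


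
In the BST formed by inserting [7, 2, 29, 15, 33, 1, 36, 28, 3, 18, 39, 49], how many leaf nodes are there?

Tree built from: [7, 2, 29, 15, 33, 1, 36, 28, 3, 18, 39, 49]
Tree (level-order array): [7, 2, 29, 1, 3, 15, 33, None, None, None, None, None, 28, None, 36, 18, None, None, 39, None, None, None, 49]
Rule: A leaf has 0 children.
Per-node child counts:
  node 7: 2 child(ren)
  node 2: 2 child(ren)
  node 1: 0 child(ren)
  node 3: 0 child(ren)
  node 29: 2 child(ren)
  node 15: 1 child(ren)
  node 28: 1 child(ren)
  node 18: 0 child(ren)
  node 33: 1 child(ren)
  node 36: 1 child(ren)
  node 39: 1 child(ren)
  node 49: 0 child(ren)
Matching nodes: [1, 3, 18, 49]
Count of leaf nodes: 4


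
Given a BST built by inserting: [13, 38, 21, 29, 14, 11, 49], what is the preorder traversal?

Tree insertion order: [13, 38, 21, 29, 14, 11, 49]
Tree (level-order array): [13, 11, 38, None, None, 21, 49, 14, 29]
Preorder traversal: [13, 11, 38, 21, 14, 29, 49]


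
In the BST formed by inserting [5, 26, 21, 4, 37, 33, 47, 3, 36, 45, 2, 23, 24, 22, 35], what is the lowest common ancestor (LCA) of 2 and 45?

Tree insertion order: [5, 26, 21, 4, 37, 33, 47, 3, 36, 45, 2, 23, 24, 22, 35]
Tree (level-order array): [5, 4, 26, 3, None, 21, 37, 2, None, None, 23, 33, 47, None, None, 22, 24, None, 36, 45, None, None, None, None, None, 35]
In a BST, the LCA of p=2, q=45 is the first node v on the
root-to-leaf path with p <= v <= q (go left if both < v, right if both > v).
Walk from root:
  at 5: 2 <= 5 <= 45, this is the LCA
LCA = 5


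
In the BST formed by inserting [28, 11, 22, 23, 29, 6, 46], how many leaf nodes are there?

Tree built from: [28, 11, 22, 23, 29, 6, 46]
Tree (level-order array): [28, 11, 29, 6, 22, None, 46, None, None, None, 23]
Rule: A leaf has 0 children.
Per-node child counts:
  node 28: 2 child(ren)
  node 11: 2 child(ren)
  node 6: 0 child(ren)
  node 22: 1 child(ren)
  node 23: 0 child(ren)
  node 29: 1 child(ren)
  node 46: 0 child(ren)
Matching nodes: [6, 23, 46]
Count of leaf nodes: 3


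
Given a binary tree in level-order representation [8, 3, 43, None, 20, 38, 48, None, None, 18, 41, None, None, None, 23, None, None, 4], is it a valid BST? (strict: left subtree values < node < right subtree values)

Level-order array: [8, 3, 43, None, 20, 38, 48, None, None, 18, 41, None, None, None, 23, None, None, 4]
Validate using subtree bounds (lo, hi): at each node, require lo < value < hi,
then recurse left with hi=value and right with lo=value.
Preorder trace (stopping at first violation):
  at node 8 with bounds (-inf, +inf): OK
  at node 3 with bounds (-inf, 8): OK
  at node 20 with bounds (3, 8): VIOLATION
Node 20 violates its bound: not (3 < 20 < 8).
Result: Not a valid BST


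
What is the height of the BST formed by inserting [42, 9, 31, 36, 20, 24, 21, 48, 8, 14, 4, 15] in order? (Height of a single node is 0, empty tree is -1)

Insertion order: [42, 9, 31, 36, 20, 24, 21, 48, 8, 14, 4, 15]
Tree (level-order array): [42, 9, 48, 8, 31, None, None, 4, None, 20, 36, None, None, 14, 24, None, None, None, 15, 21]
Compute height bottom-up (empty subtree = -1):
  height(4) = 1 + max(-1, -1) = 0
  height(8) = 1 + max(0, -1) = 1
  height(15) = 1 + max(-1, -1) = 0
  height(14) = 1 + max(-1, 0) = 1
  height(21) = 1 + max(-1, -1) = 0
  height(24) = 1 + max(0, -1) = 1
  height(20) = 1 + max(1, 1) = 2
  height(36) = 1 + max(-1, -1) = 0
  height(31) = 1 + max(2, 0) = 3
  height(9) = 1 + max(1, 3) = 4
  height(48) = 1 + max(-1, -1) = 0
  height(42) = 1 + max(4, 0) = 5
Height = 5


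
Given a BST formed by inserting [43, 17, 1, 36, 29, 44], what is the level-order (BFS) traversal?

Tree insertion order: [43, 17, 1, 36, 29, 44]
Tree (level-order array): [43, 17, 44, 1, 36, None, None, None, None, 29]
BFS from the root, enqueuing left then right child of each popped node:
  queue [43] -> pop 43, enqueue [17, 44], visited so far: [43]
  queue [17, 44] -> pop 17, enqueue [1, 36], visited so far: [43, 17]
  queue [44, 1, 36] -> pop 44, enqueue [none], visited so far: [43, 17, 44]
  queue [1, 36] -> pop 1, enqueue [none], visited so far: [43, 17, 44, 1]
  queue [36] -> pop 36, enqueue [29], visited so far: [43, 17, 44, 1, 36]
  queue [29] -> pop 29, enqueue [none], visited so far: [43, 17, 44, 1, 36, 29]
Result: [43, 17, 44, 1, 36, 29]


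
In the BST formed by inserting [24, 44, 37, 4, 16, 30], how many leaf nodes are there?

Tree built from: [24, 44, 37, 4, 16, 30]
Tree (level-order array): [24, 4, 44, None, 16, 37, None, None, None, 30]
Rule: A leaf has 0 children.
Per-node child counts:
  node 24: 2 child(ren)
  node 4: 1 child(ren)
  node 16: 0 child(ren)
  node 44: 1 child(ren)
  node 37: 1 child(ren)
  node 30: 0 child(ren)
Matching nodes: [16, 30]
Count of leaf nodes: 2
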